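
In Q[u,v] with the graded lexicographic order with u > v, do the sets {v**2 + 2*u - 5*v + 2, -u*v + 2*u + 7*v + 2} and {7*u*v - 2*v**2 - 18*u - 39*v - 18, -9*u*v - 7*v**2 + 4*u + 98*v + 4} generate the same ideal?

Yes, the ideals are equal.

Equality of ideals is decidable: compute both reduced Gröbner bases (unique for the ordering) and check whether they agree.
Buchberger on the first generating set:
f_1 = v**2 + 2*u - 5*v + 2, LT = v**2.
f_2 = -u*v + 2*u + 7*v + 2, LT = u*v.

S(f_1,f_2): lcm = u*v**2. S = 2*u**2 - 3*u*v + 7*v**2 + 2*u + 2*v.
  leading term u**2: no divisor's leading term divides it; move 2*u**2 to the remainder.
  leading term u*v: subtract (3)·f_2 from -3*u*v + 7*v**2 + 2*u + 2*v → 7*v**2 - 4*u - 19*v - 6
  leading term v**2: subtract (7)·f_1 from 7*v**2 - 4*u - 19*v - 6 → -18*u + 16*v - 20
  leading term u: no divisor's leading term divides it; move -18*u to the remainder.
  leading term v: no divisor's leading term divides it; move 16*v to the remainder.
  leading term 1: no divisor's leading term divides it; move -20 to the remainder.
  remainder 2*u**2 - 18*u + 16*v - 20 ≠ 0; add g_3 = 2*u**2 - 18*u + 16*v - 20 to the basis.

S(f_1,g_3): leading monomials are coprime, so the S-polynomial reduces to 0 (Buchberger's first criterion).
S(f_2,g_3): lcm = u**2*v. S = -2*u**2 + 2*u*v - 8*v**2 - 2*u + 10*v.
  leading term u**2: subtract (-1)·g_3 from -2*u**2 + 2*u*v - 8*v**2 - 2*u + 10*v → 2*u*v - 8*v**2 - 20*u + 26*v - 20
  leading term u*v: subtract (-2)·f_2 from 2*u*v - 8*v**2 - 20*u + 26*v - 20 → -8*v**2 - 16*u + 40*v - 16
  leading term v**2: subtract (-8)·f_1 from -8*v**2 - 16*u + 40*v - 16 → 0
  remainder 0.

Every S-polynomial of the final basis reduces to 0, so we have a Gröbner basis.
Inter-reduce: drop elements whose leading term is divisible by another's, tail-reduce, and make monic.
Reduced Gröbner basis: {u**2 - 9*u + 8*v - 10, u*v - 2*u - 7*v - 2, v**2 + 2*u - 5*v + 2}.

Buchberger on the second generating set:
h_1 = 7*u*v - 2*v**2 - 18*u - 39*v - 18, LT = u*v.
h_2 = -9*u*v - 7*v**2 + 4*u + 98*v + 4, LT = u*v.

S(h_1,h_2): lcm = u*v. S = -67/63*v**2 - 134/63*u + 335/63*v - 134/63.
  leading term v**2: no divisor's leading term divides it; move -67/63*v**2 to the remainder.
  leading term u: no divisor's leading term divides it; move -134/63*u to the remainder.
  leading term v: no divisor's leading term divides it; move 335/63*v to the remainder.
  leading term 1: no divisor's leading term divides it; move -134/63 to the remainder.
  remainder -67/63*v**2 - 134/63*u + 335/63*v - 134/63 ≠ 0; add k_3 = -67/63*v**2 - 134/63*u + 335/63*v - 134/63 to the basis.

S(h_1,k_3): lcm = u*v**2. S = -2/7*v**3 - 2*u**2 + 17/7*u*v - 39/7*v**2 - 2*u - 18/7*v.
  leading term v**3: subtract (18/67*v)·k_3 from -2/7*v**3 - 2*u**2 + 17/7*u*v - 39/7*v**2 - 2*u - 18/7*v → -2*u**2 + 3*u*v - 7*v**2 - 2*u - 2*v
  leading term u**2: no divisor's leading term divides it; move -2*u**2 to the remainder.
  leading term u*v: subtract (3/7)·h_1 from 3*u*v - 7*v**2 - 2*u - 2*v → -43/7*v**2 + 40/7*u + 103/7*v + 54/7
  leading term v**2: subtract (387/67)·k_3 from -43/7*v**2 + 40/7*u + 103/7*v + 54/7 → 18*u - 16*v + 20
  leading term u: no divisor's leading term divides it; move 18*u to the remainder.
  leading term v: no divisor's leading term divides it; move -16*v to the remainder.
  leading term 1: no divisor's leading term divides it; move 20 to the remainder.
  remainder -2*u**2 + 18*u - 16*v + 20 ≠ 0; add k_4 = -2*u**2 + 18*u - 16*v + 20 to the basis.

S(h_2,k_3): lcm = u*v**2. S = 7/9*v**3 - 2*u**2 + 41/9*u*v - 98/9*v**2 - 2*u - 4/9*v.
  leading term v**3: subtract (-49/67*v)·k_3 from 7/9*v**3 - 2*u**2 + 41/9*u*v - 98/9*v**2 - 2*u - 4/9*v → -2*u**2 + 3*u*v - 7*v**2 - 2*u - 2*v
  leading term u**2: subtract (1)·k_4 from -2*u**2 + 3*u*v - 7*v**2 - 2*u - 2*v → 3*u*v - 7*v**2 - 20*u + 14*v - 20
  leading term u*v: subtract (3/7)·h_1 from 3*u*v - 7*v**2 - 20*u + 14*v - 20 → -43/7*v**2 - 86/7*u + 215/7*v - 86/7
  leading term v**2: subtract (387/67)·k_3 from -43/7*v**2 - 86/7*u + 215/7*v - 86/7 → 0
  remainder 0.

S(h_1,k_4): lcm = u**2*v. S = -2/7*u*v**2 - 18/7*u**2 + 24/7*u*v - 8*v**2 - 18/7*u + 10*v.
  leading term u*v**2: subtract (-2/49*v)·h_1 from -2/7*u*v**2 - 18/7*u**2 + 24/7*u*v - 8*v**2 - 18/7*u + 10*v → -4/49*v**3 - 18/7*u**2 + 132/49*u*v - 470/49*v**2 - 18/7*u + 454/49*v
  leading term v**3: subtract (36/469*v)·k_3 from -4/49*v**3 - 18/7*u**2 + 132/49*u*v - 470/49*v**2 - 18/7*u + 454/49*v → -18/7*u**2 + 20/7*u*v - 10*v**2 - 18/7*u + 66/7*v
  leading term u**2: subtract (9/7)·k_4 from -18/7*u**2 + 20/7*u*v - 10*v**2 - 18/7*u + 66/7*v → 20/7*u*v - 10*v**2 - 180/7*u + 30*v - 180/7
  leading term u*v: subtract (20/49)·h_1 from 20/7*u*v - 10*v**2 - 180/7*u + 30*v - 180/7 → -450/49*v**2 - 900/49*u + 2250/49*v - 900/49
  leading term v**2: subtract (4050/469)·k_3 from -450/49*v**2 - 900/49*u + 2250/49*v - 900/49 → 0
  remainder 0.

S(h_2,k_4): lcm = u**2*v. S = 7/9*u*v**2 - 4/9*u**2 - 17/9*u*v - 8*v**2 - 4/9*u + 10*v.
  leading term u*v**2: subtract (1/9*v)·h_1 from 7/9*u*v**2 - 4/9*u**2 - 17/9*u*v - 8*v**2 - 4/9*u + 10*v → 2/9*v**3 - 4/9*u**2 + 1/9*u*v - 11/3*v**2 - 4/9*u + 12*v
  leading term v**3: subtract (-14/67*v)·k_3 from 2/9*v**3 - 4/9*u**2 + 1/9*u*v - 11/3*v**2 - 4/9*u + 12*v → -4/9*u**2 - 1/3*u*v - 23/9*v**2 - 4/9*u + 104/9*v
  leading term u**2: subtract (2/9)·k_4 from -4/9*u**2 - 1/3*u*v - 23/9*v**2 - 4/9*u + 104/9*v → -1/3*u*v - 23/9*v**2 - 40/9*u + 136/9*v - 40/9
  leading term u*v: subtract (-1/21)·h_1 from -1/3*u*v - 23/9*v**2 - 40/9*u + 136/9*v - 40/9 → -167/63*v**2 - 334/63*u + 835/63*v - 334/63
  leading term v**2: subtract (167/67)·k_3 from -167/63*v**2 - 334/63*u + 835/63*v - 334/63 → 0
  remainder 0.

S(k_3,k_4): leading monomials are coprime, so the S-polynomial reduces to 0 (Buchberger's first criterion).
Every S-polynomial of the final basis reduces to 0, so we have a Gröbner basis.
Inter-reduce: drop elements whose leading term is divisible by another's, tail-reduce, and make monic.
Reduced Gröbner basis: {u**2 - 9*u + 8*v - 10, u*v - 2*u - 7*v - 2, v**2 + 2*u - 5*v + 2}.

The two bases agree; hence the ideals are identical.
The same test decides containment: I ⊆ J iff every generator of I reduces to 0 modulo a Gröbner basis of J.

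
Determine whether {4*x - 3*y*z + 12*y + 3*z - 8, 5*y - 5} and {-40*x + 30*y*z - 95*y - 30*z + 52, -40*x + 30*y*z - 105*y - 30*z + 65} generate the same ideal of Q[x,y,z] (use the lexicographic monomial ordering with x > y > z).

No, the ideals differ.

Since reduced Gröbner bases are canonical representatives of ideals under a given ordering, it suffices to compute and compare them.
Buchberger on the first generating set:
f_1 = 4*x - 3*y*z + 12*y + 3*z - 8, LT = x.
f_2 = 5*y - 5, LT = y.

The S-polynomials (S(f_1,f_2)) all reduce to 0 modulo the current basis, so we have a Gröbner basis.
Inter-reduce: drop elements whose leading term is divisible by another's, tail-reduce, and make monic.
Reduced Gröbner basis: {x + 1, y - 1}.

Buchberger on the second generating set:
h_1 = -40*x + 30*y*z - 95*y - 30*z + 52, LT = x.
h_2 = -40*x + 30*y*z - 105*y - 30*z + 65, LT = x.

S(h_1,h_2): lcm = x. S = -1/4*y + 13/40.
  leading term y: no divisor's leading term divides it; move -1/4*y to the remainder.
  leading term 1: no divisor's leading term divides it; move 13/40 to the remainder.
  remainder -1/4*y + 13/40 ≠ 0; add k_3 = -1/4*y + 13/40 to the basis.

The other S-polynomials (S(h_1,k_3), S(h_2,k_3)) all reduce to 0 modulo the current basis, so we have a Gröbner basis.
Inter-reduce: drop elements whose leading term is divisible by another's, tail-reduce, and make monic.
Reduced Gröbner basis: {x - 9/40*z + 143/80, y - 13/10}.

Since the reduced bases disagree, the two ideals are not the same.
The same test decides containment: I ⊆ J iff every generator of I reduces to 0 modulo a Gröbner basis of J.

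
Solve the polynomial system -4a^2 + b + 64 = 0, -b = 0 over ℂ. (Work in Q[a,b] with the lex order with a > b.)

Compute a lex Gröbner basis by Buchberger's algorithm.
f_1 = -4a^2 + b + 64, LT = a^2.
f_2 = -b, LT = b.

The S-polynomials (S(f_1,f_2)) all reduce to 0 modulo the current basis, so we have a Gröbner basis.
Inter-reduce: drop elements whose leading term is divisible by another's, tail-reduce, and make monic.
Reduced Gröbner basis: {a^2 - 16, b}.

Since the basis is lex-ordered, b is univariate in b. Its roots are {0}. Back-substituting each root into the other basis elements fixes the other coordinates.
  b = 0: the earlier basis element becomes a^2 - 16 = 0, giving a = -4, 4 — points (-4, 0), (4, 0).

{(-4, 0), (4, 0)}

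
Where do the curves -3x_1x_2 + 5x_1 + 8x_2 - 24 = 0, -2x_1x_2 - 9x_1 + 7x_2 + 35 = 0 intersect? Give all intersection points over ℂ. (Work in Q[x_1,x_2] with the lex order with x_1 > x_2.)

Compute a lex Gröbner basis by Buchberger's algorithm.
f_1 = -3x_1x_2 + 5x_1 + 8x_2 - 24, LT = x_1x_2.
f_2 = -2x_1x_2 - 9x_1 + 7x_2 + 35, LT = x_1x_2.

S(f_1,f_2): lcm = x_1x_2. S = -37/6x_1 + 5/6x_2 + 51/2.
  leading term x_1: no divisor's leading term divides it; move -37/6x_1 to the remainder.
  leading term x_2: no divisor's leading term divides it; move 5/6x_2 to the remainder.
  leading term 1: no divisor's leading term divides it; move 51/2 to the remainder.
  remainder -37/6x_1 + 5/6x_2 + 51/2 ≠ 0; add h_3 = -37/6x_1 + 5/6x_2 + 51/2 to the basis.

S(f_1,h_3): lcm = x_1x_2. S = -5/3x_1 + 5/37x_2^2 + 163/111x_2 + 8.
  leading term x_1: subtract (10/37)·h_3 from -5/3x_1 + 5/37x_2^2 + 163/111x_2 + 8 → 5/37x_2^2 + 46/37x_2 + 41/37
  leading term x_2^2: no divisor's leading term divides it; move 5/37x_2^2 to the remainder.
  leading term x_2: no divisor's leading term divides it; move 46/37x_2 to the remainder.
  leading term 1: no divisor's leading term divides it; move 41/37 to the remainder.
  remainder 5/37x_2^2 + 46/37x_2 + 41/37 ≠ 0; add h_4 = 5/37x_2^2 + 46/37x_2 + 41/37 to the basis.

The other S-polynomials (S(f_2,h_3), S(f_1,h_4), S(f_2,h_4), S(h_3,h_4)) all reduce to 0 modulo the current basis, so we have a Gröbner basis.
Inter-reduce: drop elements whose leading term is divisible by another's, tail-reduce, and make monic.
Reduced Gröbner basis: {x_1 - 5/37x_2 - 153/37, x_2^2 + 46/5x_2 + 41/5}.

The lex basis is triangular: the last element involves only x_2. Solving x_2^2 + 46/5x_2 + 41/5 = 0 gives x_2 ∈ {-41/5, -1}; substituting each value into the earlier elements determines the remaining variables.
  x_2 = -41/5: the earlier basis element becomes x_1 - 112/37 = 0, giving x_1 = 112/37 — point (112/37, -41/5).
  x_2 = -1: the earlier basis element becomes x_1 - 4 = 0, giving x_1 = 4 — point (4, -1).

{(112/37, -41/5), (4, -1)}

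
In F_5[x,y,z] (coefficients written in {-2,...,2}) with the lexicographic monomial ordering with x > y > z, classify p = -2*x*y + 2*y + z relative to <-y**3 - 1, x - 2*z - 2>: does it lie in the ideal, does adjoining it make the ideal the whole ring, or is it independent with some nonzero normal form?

First compute the reduced Gröbner basis of I by Buchberger's algorithm.
f_1 = -y**3 - 1, LT = y**3.
f_2 = x - 2*z - 2, LT = x.

The S-polynomials (S(f_1,f_2)) all reduce to 0 modulo the current basis, so we have a Gröbner basis.
Inter-reduce: drop elements whose leading term is divisible by another's, tail-reduce, and make monic.
Reduced Gröbner basis: {x - 2*z - 2, y**3 + 1}.
Label its elements g_1 = x - 2*z - 2, g_2 = y**3 + 1.

Reduce p = -2*x*y + 2*y + z modulo G:
  leading term x*y: subtract (-2*y)·g_1 from -2*x*y + 2*y + z → y*z - 2*y + z
  leading term y*z: no divisor's leading term divides it; move y*z to the remainder.
  leading term y: no divisor's leading term divides it; move -2*y to the remainder.
  leading term z: no divisor's leading term divides it; move z to the remainder.
  normal form = y*z - 2*y + z.
The normal form is nonzero, so p ∉ I. Since p minus its normal form lies in I, I + (p) = I + (r) where r = y*z - 2*y + z; decide whether this ideal is the whole ring.
Run Buchberger on G together with r (pairs among the g_i already reduce to 0 since G is a Gröbner basis):
g_1 = x - 2*z - 2, LT = x.
g_2 = y**3 + 1, LT = y**3.
r = y*z - 2*y + z, LT = y*z.

S(g_2,r): lcm = y**3*z. S = 2*y**3 - y**2*z + z.
  leading term y**3: subtract (2)·g_2 from 2*y**3 - y**2*z + z → -y**2*z + z - 2
  leading term y**2*z: subtract (-y)·r from -y**2*z + z - 2 → -2*y**2 + y*z + z - 2
  leading term y**2: no divisor's leading term divides it; move -2*y**2 to the remainder.
  leading term y*z: subtract (1)·r from y*z + z - 2 → 2*y - 2
  leading term y: no divisor's leading term divides it; move 2*y to the remainder.
  leading term 1: no divisor's leading term divides it; move -2 to the remainder.
  remainder -2*y**2 + 2*y - 2 ≠ 0; add m_4 = -2*y**2 + 2*y - 2 to the basis.

S(r,m_4): lcm = y**2*z. S = -2*y**2 + 2*y*z - z.
  leading term y**2: subtract (1)·m_4 from -2*y**2 + 2*y*z - z → 2*y*z - 2*y - z + 2
  leading term y*z: subtract (2)·r from 2*y*z - 2*y - z + 2 → 2*y + 2*z + 2
  leading term y: no divisor's leading term divides it; move 2*y to the remainder.
  leading term z: no divisor's leading term divides it; move 2*z to the remainder.
  leading term 1: no divisor's leading term divides it; move 2 to the remainder.
  remainder 2*y + 2*z + 2 ≠ 0; add m_5 = 2*y + 2*z + 2 to the basis.

S(r,m_5): lcm = y*z. S = -2*y - z**2.
  leading term y: subtract (-1)·m_5 from -2*y - z**2 → -z**2 + 2*z + 2
  leading term z**2: no divisor's leading term divides it; move -z**2 to the remainder.
  leading term z: no divisor's leading term divides it; move 2*z to the remainder.
  leading term 1: no divisor's leading term divides it; move 2 to the remainder.
  remainder -z**2 + 2*z + 2 ≠ 0; add m_6 = -z**2 + 2*z + 2 to the basis.

The other S-polynomials (S(g_1,g_2), S(g_1,r), S(g_1,m_4), S(g_2,m_4), S(g_1,m_5), S(g_2,m_5), S(m_4,m_5), S(g_1,m_6), S(g_2,m_6), S(r,m_6), S(m_4,m_6), S(m_5,m_6)) all reduce to 0 modulo the current basis, so we have a Gröbner basis.
Inter-reduce: drop elements whose leading term is divisible by another's, tail-reduce, and make monic.
Reduced Gröbner basis: {x - 2*z - 2, y + z + 1, z**2 - 2*z - 2}.
The reduced Gröbner basis of I + (p) is {x - 2*z - 2, y + z + 1, z**2 - 2*z - 2} ≠ {1}, a proper ideal, so the enlarged system stays consistent: p is independent of I, with normal form y*z - 2*y + z.

-2*x*y + 2*y + z is independent of I; its normal form modulo I is y*z - 2*y + z.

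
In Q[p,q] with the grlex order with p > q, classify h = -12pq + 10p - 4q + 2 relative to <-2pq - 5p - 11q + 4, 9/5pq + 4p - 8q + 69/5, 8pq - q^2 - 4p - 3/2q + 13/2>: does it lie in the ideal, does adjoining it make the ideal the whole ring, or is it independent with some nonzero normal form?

-12pq + 10p - 4q + 2 lies in I (it reduces to 0).

First compute the reduced Gröbner basis of I by Buchberger's algorithm.
f_1 = -2pq - 5p - 11q + 4, LT = pq.
f_2 = 9/5pq + 4p - 8q + 69/5, LT = pq.
f_3 = 8pq - q^2 - 4p - 3/2q + 13/2, LT = pq.

S(f_1,f_2): lcm = pq. S = 5/18p + 179/18q - 29/3.
  leading term p: no divisor's leading term divides it; move 5/18p to the remainder.
  leading term q: no divisor's leading term divides it; move 179/18q to the remainder.
  leading term 1: no divisor's leading term divides it; move -29/3 to the remainder.
  remainder 5/18p + 179/18q - 29/3 ≠ 0; add k_4 = 5/18p + 179/18q - 29/3 to the basis.

S(f_1,f_3): lcm = pq. S = 1/8q^2 + 3p + 91/16q - 45/16.
  leading term q^2: no divisor's leading term divides it; move 1/8q^2 to the remainder.
  leading term p: subtract (54/5)·k_4 from 3p + 91/16q - 45/16 → -8137/80q + 8127/80
  leading term q: no divisor's leading term divides it; move -8137/80q to the remainder.
  leading term 1: no divisor's leading term divides it; move 8127/80 to the remainder.
  remainder 1/8q^2 - 8137/80q + 8127/80 ≠ 0; add k_5 = 1/8q^2 - 8137/80q + 8127/80 to the basis.

S(f_1,k_4): lcm = pq. S = -179/5q^2 + 5/2p + 403/10q - 2.
  leading term q^2: subtract (-1432/5)·k_5 from -179/5q^2 + 5/2p + 403/10q - 2 → 5/2p - 727254/25q + 1454633/50
  leading term p: subtract (9)·k_4 from 5/2p - 727254/25q + 1454633/50 → -1458983/50q + 1458983/50
  leading term q: no divisor's leading term divides it; move -1458983/50q to the remainder.
  leading term 1: no divisor's leading term divides it; move 1458983/50 to the remainder.
  remainder -1458983/50q + 1458983/50 ≠ 0; add k_6 = -1458983/50q + 1458983/50 to the basis.

The other S-polynomials (S(f_2,f_3), S(f_2,k_4), S(f_3,k_4), S(f_1,k_5), S(f_2,k_5), S(f_3,k_5), S(k_4,k_5), S(f_1,k_6), S(f_2,k_6), S(f_3,k_6), S(k_4,k_6), S(k_5,k_6)) all reduce to 0 modulo the current basis, so we have a Gröbner basis.
Inter-reduce: drop elements whose leading term is divisible by another's, tail-reduce, and make monic.
Reduced Gröbner basis: {p + 1, q - 1}.
Label its elements g_1 = p + 1, g_2 = q - 1.

Reduce h = -12pq + 10p - 4q + 2 modulo G:
  leading term pq: subtract (-12q)·g_1 from -12pq + 10p - 4q + 2 → 10p + 8q + 2
  leading term p: subtract (10)·g_1 from 10p + 8q + 2 → 8q - 8
  leading term q: subtract (8)·g_2 from 8q - 8 → 0
  normal form = 0.
Since the normal form is 0, h ∈ I.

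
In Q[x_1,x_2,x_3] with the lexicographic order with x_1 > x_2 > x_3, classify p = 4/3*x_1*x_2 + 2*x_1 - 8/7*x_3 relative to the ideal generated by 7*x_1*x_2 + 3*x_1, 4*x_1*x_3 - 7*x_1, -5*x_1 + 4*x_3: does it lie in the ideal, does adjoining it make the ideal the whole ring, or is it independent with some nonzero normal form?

4/3*x_1*x_2 + 2*x_1 - 8/7*x_3 lies in I (it reduces to 0).

First compute the reduced Gröbner basis of I by Buchberger's algorithm.
f_1 = 7*x_1*x_2 + 3*x_1, LT = x_1*x_2.
f_2 = 4*x_1*x_3 - 7*x_1, LT = x_1*x_3.
f_3 = -5*x_1 + 4*x_3, LT = x_1.

S(f_1,f_3): lcm = x_1*x_2. S = 3/7*x_1 + 4/5*x_2*x_3.
  leading term x_1: subtract (-3/35)·f_3 from 3/7*x_1 + 4/5*x_2*x_3 → 4/5*x_2*x_3 + 12/35*x_3
  leading term x_2*x_3: no divisor's leading term divides it; move 4/5*x_2*x_3 to the remainder.
  leading term x_3: no divisor's leading term divides it; move 12/35*x_3 to the remainder.
  remainder 4/5*x_2*x_3 + 12/35*x_3 ≠ 0; add h_4 = 4/5*x_2*x_3 + 12/35*x_3 to the basis.

S(f_2,f_3): lcm = x_1*x_3. S = -7/4*x_1 + 4/5*x_3**2.
  leading term x_1: subtract (7/20)·f_3 from -7/4*x_1 + 4/5*x_3**2 → 4/5*x_3**2 - 7/5*x_3
  leading term x_3**2: no divisor's leading term divides it; move 4/5*x_3**2 to the remainder.
  leading term x_3: no divisor's leading term divides it; move -7/5*x_3 to the remainder.
  remainder 4/5*x_3**2 - 7/5*x_3 ≠ 0; add h_5 = 4/5*x_3**2 - 7/5*x_3 to the basis.

The other S-polynomials (S(f_1,f_2), S(f_1,h_4), S(f_2,h_4), S(f_3,h_4), S(f_1,h_5), S(f_2,h_5), S(f_3,h_5), S(h_4,h_5)) all reduce to 0 modulo the current basis, so we have a Gröbner basis.
Inter-reduce: drop elements whose leading term is divisible by another's, tail-reduce, and make monic.
Reduced Gröbner basis: {x_1 - 4/5*x_3, x_2*x_3 + 3/7*x_3, x_3**2 - 7/4*x_3}.
Label its elements g_1 = x_1 - 4/5*x_3, g_2 = x_2*x_3 + 3/7*x_3, g_3 = x_3**2 - 7/4*x_3.

Reduce p = 4/3*x_1*x_2 + 2*x_1 - 8/7*x_3 modulo G:
  leading term x_1*x_2: subtract (4/3*x_2)·g_1 from 4/3*x_1*x_2 + 2*x_1 - 8/7*x_3 → 2*x_1 + 16/15*x_2*x_3 - 8/7*x_3
  leading term x_1: subtract (2)·g_1 from 2*x_1 + 16/15*x_2*x_3 - 8/7*x_3 → 16/15*x_2*x_3 + 16/35*x_3
  leading term x_2*x_3: subtract (16/15)·g_2 from 16/15*x_2*x_3 + 16/35*x_3 → 0
  normal form = 0.
Since the normal form is 0, p ∈ I.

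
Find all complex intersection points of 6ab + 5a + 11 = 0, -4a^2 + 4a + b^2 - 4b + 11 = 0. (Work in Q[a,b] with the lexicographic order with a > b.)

Compute a lex Gröbner basis by Buchberger's algorithm.
f_1 = 6ab + 5a + 11, LT = ab.
f_2 = -4a^2 + 4a + b^2 - 4b + 11, LT = a^2.

S(f_1,f_2): lcm = a^2b. S = 5/6a^2 + ab + 11/6a + 1/4b^3 - b^2 + 11/4b.
  reduce S modulo (f_1, f_2):
  remainder 11/6a + 1/4b^3 - 19/24b^2 + 23/12b + 11/24 ≠ 0; add h_3 = 11/6a + 1/4b^3 - 19/24b^2 + 23/12b + 11/24 to the basis.

S(f_1,h_3): lcm = ab. S = 5/6a - 3/22b^4 + 19/44b^3 - 23/22b^2 - 1/4b + 11/6.
  reduce S modulo (f_1, f_2, h_3):
  remainder -3/22b^4 + 7/22b^3 - 181/264b^2 - 37/33b + 13/8 ≠ 0; add h_4 = -3/22b^4 + 7/22b^3 - 181/264b^2 - 37/33b + 13/8 to the basis.

The other S-polynomials (S(f_2,h_3), S(f_1,h_4), S(f_2,h_4), S(h_3,h_4)) all reduce to 0 modulo the current basis, so we have a Gröbner basis.
Inter-reduce: drop elements whose leading term is divisible by another's, tail-reduce, and make monic.
Reduced Gröbner basis: {a + 3/22b^3 - 19/44b^2 + 23/22b + 1/4, b^4 - 7/3b^3 + 181/36b^2 + 74/9b - 143/12}.

The lex basis is triangular: the last element involves only b. Solving b^4 - 7/3b^3 + 181/36b^2 + 74/9b - 143/12 = 0 gives b ∈ {-3/2, 1, 17/12 - sqrt(95)*I/4, 17/12 + sqrt(95)*I/4}; substituting each value into the earlier elements determines the remaining variables.
  b = -3/2: the earlier basis element becomes a - 11/4 = 0, giving a = 11/4 — point (11/4, -3/2).
  b = 1: the earlier basis element becomes a + 1 = 0, giving a = -1 — point (-1, 1).
  b = 17/12 - sqrt(95)*I/4: the earlier basis element becomes a + 3/8 + sqrt(95)*I/24 = 0, giving a = -3/8 - sqrt(95)*I/24 — point (-3/8 - sqrt(95)*I/24, 17/12 - sqrt(95)*I/4).
  b = 17/12 + sqrt(95)*I/4: the earlier basis element becomes a + 3/8 - sqrt(95)*I/24 = 0, giving a = -3/8 + sqrt(95)*I/24 — point (-3/8 + sqrt(95)*I/24, 17/12 + sqrt(95)*I/4).
Zero-dimensionality of the ideal guarantees finitely many solutions over ℂ.

{(11/4, -3/2), (-1, 1), (-3/8 - sqrt(95)*I/24, 17/12 - sqrt(95)*I/4), (-3/8 + sqrt(95)*I/24, 17/12 + sqrt(95)*I/4)}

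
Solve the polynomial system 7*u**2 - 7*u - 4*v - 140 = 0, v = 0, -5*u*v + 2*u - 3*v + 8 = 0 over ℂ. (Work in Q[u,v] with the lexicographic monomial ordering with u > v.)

Compute a lex Gröbner basis by Buchberger's algorithm.
f_1 = 7*u**2 - 7*u - 4*v - 140, LT = u**2.
f_2 = v, LT = v.
f_3 = -5*u*v + 2*u - 3*v + 8, LT = u*v.

S(f_1,f_3): lcm = u**2*v. S = 2/5*u**2 - 8/5*u*v + 8/5*u - 4/7*v**2 - 20*v.
  leading term u**2: subtract (2/35)·f_1 from 2/5*u**2 - 8/5*u*v + 8/5*u - 4/7*v**2 - 20*v → -8/5*u*v + 2*u - 4/7*v**2 - 692/35*v + 8
  leading term u*v: subtract (-8/5*u)·f_2 from -8/5*u*v + 2*u - 4/7*v**2 - 692/35*v + 8 → 2*u - 4/7*v**2 - 692/35*v + 8
  leading term u: no divisor's leading term divides it; move 2*u to the remainder.
  leading term v**2: subtract (-4/7*v)·f_2 from -4/7*v**2 - 692/35*v + 8 → -692/35*v + 8
  leading term v: subtract (-692/35)·f_2 from -692/35*v + 8 → 8
  leading term 1: no divisor's leading term divides it; move 8 to the remainder.
  remainder 2*u + 8 ≠ 0; add h_4 = 2*u + 8 to the basis.

The other S-polynomials (S(f_1,f_2), S(f_2,f_3), S(f_1,h_4), S(f_2,h_4), S(f_3,h_4)) all reduce to 0 modulo the current basis, so we have a Gröbner basis.
Inter-reduce: drop elements whose leading term is divisible by another's, tail-reduce, and make monic.
Reduced Gröbner basis: {u + 4, v}.

A lex Gröbner basis eliminates variables successively. Here v depends only on v, with roots {0}; lifting each root through the earlier basis elements recovers the full solutions.
  v = 0: the earlier basis element becomes u + 4 = 0, giving u = -4 — point (-4, 0).
Each listed point satisfies every original equation (direct substitution).

{(-4, 0)}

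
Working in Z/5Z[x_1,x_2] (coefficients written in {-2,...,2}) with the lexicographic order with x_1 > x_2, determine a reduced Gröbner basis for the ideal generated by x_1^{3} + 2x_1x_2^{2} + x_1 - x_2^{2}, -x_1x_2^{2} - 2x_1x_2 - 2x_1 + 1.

G = {x_1 - x_2^{6} + x_2^{5} - x_2^{4} + x_2^{3} + x_2^{2} + 2x_2 + 2, x_2^{8} + x_2^{7} + x_2^{6} - x_2^{5} - x_2^{4} - x_2^{3} + 2x_2^{2} + 2x_2}

f_1 = x_1^{3} + 2x_1x_2^{2} + x_1 - x_2^{2}, LT = x_1^{3}.
f_2 = -x_1x_2^{2} - 2x_1x_2 - 2x_1 + 1, LT = x_1x_2^{2}.

S(f_1,f_2): lcm = x_1^{3}x_2^{2}. S = -2x_1^{3}x_2 - 2x_1^{3} + x_1^{2} + 2x_1x_2^{4} + x_1x_2^{2} - x_2^{4}.
  leading term x_1^{3}x_2: subtract (-2x_2)·f_1 from -2x_1^{3}x_2 - 2x_1^{3} + x_1^{2} + 2x_1x_2^{4} + x_1x_2^{2} - x_2^{4} → -2x_1^{3} + x_1^{2} + 2x_1x_2^{4} - x_1x_2^{3} + x_1x_2^{2} + 2x_1x_2 - x_2^{4} - 2x_2^{3}
  leading term x_1^{3}: subtract (-2)·f_1 from -2x_1^{3} + x_1^{2} + 2x_1x_2^{4} - x_1x_2^{3} + x_1x_2^{2} + 2x_1x_2 - x_2^{4} - 2x_2^{3} → x_1^{2} + 2x_1x_2^{4} - x_1x_2^{3} + 2x_1x_2 + 2x_1 - x_2^{4} - 2x_2^{3} - 2x_2^{2}
  leading term x_1^{2}: no divisor's leading term divides it; move x_1^{2} to the remainder.
  leading term x_1x_2^{4}: subtract (-2x_2^{2})·f_2 from 2x_1x_2^{4} - x_1x_2^{3} + 2x_1x_2 + 2x_1 - x_2^{4} - 2x_2^{3} - 2x_2^{2} → x_1x_2^{2} + 2x_1x_2 + 2x_1 - x_2^{4} - 2x_2^{3}
  leading term x_1x_2^{2}: subtract (-1)·f_2 from x_1x_2^{2} + 2x_1x_2 + 2x_1 - x_2^{4} - 2x_2^{3} → -x_2^{4} - 2x_2^{3} + 1
  leading term x_2^{4}: no divisor's leading term divides it; move -x_2^{4} to the remainder.
  leading term x_2^{3}: no divisor's leading term divides it; move -2x_2^{3} to the remainder.
  leading term 1: no divisor's leading term divides it; move 1 to the remainder.
  remainder x_1^{2} - x_2^{4} - 2x_2^{3} + 1 ≠ 0; add g_3 = x_1^{2} - x_2^{4} - 2x_2^{3} + 1 to the basis.

S(f_2,g_3): lcm = x_1^{2}x_2^{2}. S = 2x_1^{2}x_2 + 2x_1^{2} - x_1 + x_2^{6} + 2x_2^{5} - x_2^{2}.
  leading term x_1^{2}x_2: subtract (2x_2)·g_3 from 2x_1^{2}x_2 + 2x_1^{2} - x_1 + x_2^{6} + 2x_2^{5} - x_2^{2} → 2x_1^{2} - x_1 + x_2^{6} - x_2^{5} - x_2^{4} - x_2^{2} - 2x_2
  leading term x_1^{2}: subtract (2)·g_3 from 2x_1^{2} - x_1 + x_2^{6} - x_2^{5} - x_2^{4} - x_2^{2} - 2x_2 → -x_1 + x_2^{6} - x_2^{5} + x_2^{4} - x_2^{3} - x_2^{2} - 2x_2 - 2
  leading term x_1: no divisor's leading term divides it; move -x_1 to the remainder.
  leading term x_2^{6}: no divisor's leading term divides it; move x_2^{6} to the remainder.
  leading term x_2^{5}: no divisor's leading term divides it; move -x_2^{5} to the remainder.
  leading term x_2^{4}: no divisor's leading term divides it; move x_2^{4} to the remainder.
  leading term x_2^{3}: no divisor's leading term divides it; move -x_2^{3} to the remainder.
  leading term x_2^{2}: no divisor's leading term divides it; move -x_2^{2} to the remainder.
  leading term x_2: no divisor's leading term divides it; move -2x_2 to the remainder.
  leading term 1: no divisor's leading term divides it; move -2 to the remainder.
  remainder -x_1 + x_2^{6} - x_2^{5} + x_2^{4} - x_2^{3} - x_2^{2} - 2x_2 - 2 ≠ 0; add g_4 = -x_1 + x_2^{6} - x_2^{5} + x_2^{4} - x_2^{3} - x_2^{2} - 2x_2 - 2 to the basis.

S(f_2,g_4): lcm = x_1x_2^{2}. S = 2x_1x_2 + 2x_1 + x_2^{8} - x_2^{7} + x_2^{6} - x_2^{5} - x_2^{4} - 2x_2^{3} - 2x_2^{2} - 1.
  leading term x_1x_2: subtract (-2x_2)·g_4 from 2x_1x_2 + 2x_1 + x_2^{8} - x_2^{7} + x_2^{6} - x_2^{5} - x_2^{4} - 2x_2^{3} - 2x_2^{2} - 1 → 2x_1 + x_2^{8} + x_2^{7} - x_2^{6} + x_2^{5} + 2x_2^{4} + x_2^{3} - x_2^{2} + x_2 - 1
  leading term x_1: subtract (-2)·g_4 from 2x_1 + x_2^{8} + x_2^{7} - x_2^{6} + x_2^{5} + 2x_2^{4} + x_2^{3} - x_2^{2} + x_2 - 1 → x_2^{8} + x_2^{7} + x_2^{6} - x_2^{5} - x_2^{4} - x_2^{3} + 2x_2^{2} + 2x_2
  leading term x_2^{8}: no divisor's leading term divides it; move x_2^{8} to the remainder.
  leading term x_2^{7}: no divisor's leading term divides it; move x_2^{7} to the remainder.
  leading term x_2^{6}: no divisor's leading term divides it; move x_2^{6} to the remainder.
  leading term x_2^{5}: no divisor's leading term divides it; move -x_2^{5} to the remainder.
  leading term x_2^{4}: no divisor's leading term divides it; move -x_2^{4} to the remainder.
  leading term x_2^{3}: no divisor's leading term divides it; move -x_2^{3} to the remainder.
  leading term x_2^{2}: no divisor's leading term divides it; move 2x_2^{2} to the remainder.
  leading term x_2: no divisor's leading term divides it; move 2x_2 to the remainder.
  remainder x_2^{8} + x_2^{7} + x_2^{6} - x_2^{5} - x_2^{4} - x_2^{3} + 2x_2^{2} + 2x_2 ≠ 0; add g_5 = x_2^{8} + x_2^{7} + x_2^{6} - x_2^{5} - x_2^{4} - x_2^{3} + 2x_2^{2} + 2x_2 to the basis.

The other S-polynomials (S(f_1,g_3), S(f_1,g_4), S(g_3,g_4), S(f_1,g_5), S(f_2,g_5), S(g_3,g_5), S(g_4,g_5)) all reduce to 0 modulo the current basis, so we have a Gröbner basis.
Inter-reduce: drop elements whose leading term is divisible by another's, tail-reduce, and make monic.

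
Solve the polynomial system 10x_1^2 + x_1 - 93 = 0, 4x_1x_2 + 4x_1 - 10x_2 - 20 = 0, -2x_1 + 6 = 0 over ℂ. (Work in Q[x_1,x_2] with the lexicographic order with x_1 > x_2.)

{(3, 4)}

Compute a lex Gröbner basis by Buchberger's algorithm.
f_1 = 10x_1^2 + x_1 - 93, LT = x_1^2.
f_2 = 4x_1x_2 + 4x_1 - 10x_2 - 20, LT = x_1x_2.
f_3 = -2x_1 + 6, LT = x_1.

S(f_1,f_2): lcm = x_1^2x_2. S = -x_1^2 + 13/5x_1x_2 + 5x_1 - 93/10x_2.
  reduce S modulo (f_1, f_2, f_3):
  remainder -14/5x_2 + 56/5 ≠ 0; add h_4 = -14/5x_2 + 56/5 to the basis.

The other S-polynomials (S(f_1,f_3), S(f_2,f_3), S(f_1,h_4), S(f_2,h_4), S(f_3,h_4)) all reduce to 0 modulo the current basis, so we have a Gröbner basis.
Inter-reduce: drop elements whose leading term is divisible by another's, tail-reduce, and make monic.
Reduced Gröbner basis: {x_1 - 3, x_2 - 4}.

Elimination: the polynomial x_2 - 4 lies in the elimination ideal for x_2, so x_2 ∈ {4}. For each such x_2, the remaining basis elements (now univariate) give the rest of the solution.
  x_2 = 4: the earlier basis element becomes x_1 - 3 = 0, giving x_1 = 3 — point (3, 4).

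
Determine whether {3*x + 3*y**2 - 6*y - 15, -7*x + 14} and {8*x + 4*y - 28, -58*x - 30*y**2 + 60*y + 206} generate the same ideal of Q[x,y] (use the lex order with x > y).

No, the ideals differ.

For a fixed monomial order, each ideal has a unique reduced Gröbner basis; comparing bases decides equality.
Buchberger on the first generating set:
f_1 = 3*x + 3*y**2 - 6*y - 15, LT = x.
f_2 = -7*x + 14, LT = x.

S(f_1,f_2): lcm = x. S = y**2 - 2*y - 3.
  reduce S modulo (f_1, f_2):
  remainder y**2 - 2*y - 3 ≠ 0; add g_3 = y**2 - 2*y - 3 to the basis.

The other S-polynomials (S(f_1,g_3), S(f_2,g_3)) all reduce to 0 modulo the current basis, so we have a Gröbner basis.
Inter-reduce: drop elements whose leading term is divisible by another's, tail-reduce, and make monic.
Reduced Gröbner basis: {x - 2, y**2 - 2*y - 3}.

Buchberger on the second generating set:
h_1 = 8*x + 4*y - 28, LT = x.
h_2 = -58*x - 30*y**2 + 60*y + 206, LT = x.

S(h_1,h_2): lcm = x. S = -15/29*y**2 + 89/58*y + 3/58.
  reduce S modulo (h_1, h_2):
  remainder -15/29*y**2 + 89/58*y + 3/58 ≠ 0; add k_3 = -15/29*y**2 + 89/58*y + 3/58 to the basis.

The other S-polynomials (S(h_1,k_3), S(h_2,k_3)) all reduce to 0 modulo the current basis, so we have a Gröbner basis.
Inter-reduce: drop elements whose leading term is divisible by another's, tail-reduce, and make monic.
Reduced Gröbner basis: {x + 1/2*y - 7/2, y**2 - 89/30*y - 1/10}.

Since the reduced bases disagree, the two ideals are not the same.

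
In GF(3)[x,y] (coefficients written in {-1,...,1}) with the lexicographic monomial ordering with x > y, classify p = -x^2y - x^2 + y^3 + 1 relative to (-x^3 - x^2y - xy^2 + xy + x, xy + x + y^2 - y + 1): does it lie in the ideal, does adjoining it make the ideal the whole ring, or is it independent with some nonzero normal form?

First compute the reduced Gröbner basis of I by Buchberger's algorithm.
f_1 = -x^3 - x^2y - xy^2 + xy + x, LT = x^3.
f_2 = xy + x + y^2 - y + 1, LT = xy.

S(f_1,f_2): lcm = x^3y. S = -x^3 + x^2y - x^2 + xy^3 - xy^2 - xy.
  leading term x^3: subtract (1)·f_1 from -x^3 + x^2y - x^2 + xy^3 - xy^2 - xy → -x^2y - x^2 + xy^3 + xy - x
  leading term x^2y: subtract (-x)·f_2 from -x^2y - x^2 + xy^3 + xy - x → xy^3 + xy^2
  leading term xy^3: subtract (y^2)·f_2 from xy^3 + xy^2 → -y^4 + y^3 - y^2
  leading term y^4: no divisor's leading term divides it; move -y^4 to the remainder.
  leading term y^3: no divisor's leading term divides it; move y^3 to the remainder.
  leading term y^2: no divisor's leading term divides it; move -y^2 to the remainder.
  remainder -y^4 + y^3 - y^2 ≠ 0; add h_3 = -y^4 + y^3 - y^2 to the basis.

S(f_1,h_3): leading monomials are coprime, so the S-polynomial reduces to 0 (Buchberger's first criterion).
S(f_2,h_3): lcm = xy^4. S = -xy^3 - xy^2 + y^5 - y^4 + y^3.
  leading term xy^3: subtract (-y^2)·f_2 from -xy^3 - xy^2 + y^5 - y^4 + y^3 → y^5 + y^2
  leading term y^5: subtract (-y)·h_3 from y^5 + y^2 → y^4 - y^3 + y^2
  leading term y^4: subtract (-1)·h_3 from y^4 - y^3 + y^2 → 0
  remainder 0.

Every S-polynomial of the final basis reduces to 0, so we have a Gröbner basis.
Inter-reduce: drop elements whose leading term is divisible by another's, tail-reduce, and make monic.
Reduced Gröbner basis: {x^3 - x^2 + x, xy + x + y^2 - y + 1, y^4 - y^3 + y^2}.
Label its elements g_1 = x^3 - x^2 + x, g_2 = xy + x + y^2 - y + 1, g_3 = y^4 - y^3 + y^2.

Reduce p = -x^2y - x^2 + y^3 + 1 modulo G:
  leading term x^2y: subtract (-x)·g_2 from -x^2y - x^2 + y^3 + 1 → xy^2 - xy + x + y^3 + 1
  leading term xy^2: subtract (y)·g_2 from xy^2 - xy + x + y^3 + 1 → xy + x + y^2 - y + 1
  leading term xy: subtract (1)·g_2 from xy + x + y^2 - y + 1 → 0
  normal form = 0.
Since the normal form is 0, p ∈ I.

-x^2y - x^2 + y^3 + 1 lies in I (it reduces to 0).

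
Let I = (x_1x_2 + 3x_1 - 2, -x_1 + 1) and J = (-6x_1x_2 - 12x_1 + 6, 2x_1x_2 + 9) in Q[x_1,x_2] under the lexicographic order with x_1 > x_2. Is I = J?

No, the ideals differ.

Two ideals are equal iff their reduced Gröbner bases coincide (the reduced basis is unique for a fixed ordering).
Buchberger on the first generating set:
f_1 = x_1x_2 + 3x_1 - 2, LT = x_1x_2.
f_2 = -x_1 + 1, LT = x_1.

S(f_1,f_2): lcm = x_1x_2. S = 3x_1 + x_2 - 2.
  leading term x_1: subtract (-3)·f_2 from 3x_1 + x_2 - 2 → x_2 + 1
  leading term x_2: no divisor's leading term divides it; move x_2 to the remainder.
  leading term 1: no divisor's leading term divides it; move 1 to the remainder.
  remainder x_2 + 1 ≠ 0; add g_3 = x_2 + 1 to the basis.

S(f_1,g_3): lcm = x_1x_2. S = 2x_1 - 2.
  leading term x_1: subtract (-2)·f_2 from 2x_1 - 2 → 0
  remainder 0.

S(f_2,g_3): leading monomials are coprime, so the S-polynomial reduces to 0 (Buchberger's first criterion).
Every S-polynomial of the final basis reduces to 0, so we have a Gröbner basis.
Inter-reduce: drop elements whose leading term is divisible by another's, tail-reduce, and make monic.
Reduced Gröbner basis: {x_1 - 1, x_2 + 1}.

Buchberger on the second generating set:
h_1 = -6x_1x_2 - 12x_1 + 6, LT = x_1x_2.
h_2 = 2x_1x_2 + 9, LT = x_1x_2.

S(h_1,h_2): lcm = x_1x_2. S = 2x_1 - 11/2.
  leading term x_1: no divisor's leading term divides it; move 2x_1 to the remainder.
  leading term 1: no divisor's leading term divides it; move -11/2 to the remainder.
  remainder 2x_1 - 11/2 ≠ 0; add k_3 = 2x_1 - 11/2 to the basis.

S(h_1,k_3): lcm = x_1x_2. S = 2x_1 + 11/4x_2 - 1.
  leading term x_1: subtract (1)·k_3 from 2x_1 + 11/4x_2 - 1 → 11/4x_2 + 9/2
  leading term x_2: no divisor's leading term divides it; move 11/4x_2 to the remainder.
  leading term 1: no divisor's leading term divides it; move 9/2 to the remainder.
  remainder 11/4x_2 + 9/2 ≠ 0; add k_4 = 11/4x_2 + 9/2 to the basis.

S(h_2,k_3): lcm = x_1x_2. S = 11/4x_2 + 9/2.
  leading term x_2: subtract (1)·k_4 from 11/4x_2 + 9/2 → 0
  remainder 0.

S(h_1,k_4): lcm = x_1x_2. S = 4/11x_1 - 1.
  leading term x_1: subtract (2/11)·k_3 from 4/11x_1 - 1 → 0
  remainder 0.

S(h_2,k_4): lcm = x_1x_2. S = -18/11x_1 + 9/2.
  leading term x_1: subtract (-9/11)·k_3 from -18/11x_1 + 9/2 → 0
  remainder 0.

S(k_3,k_4): leading monomials are coprime, so the S-polynomial reduces to 0 (Buchberger's first criterion).
Every S-polynomial of the final basis reduces to 0, so we have a Gröbner basis.
Inter-reduce: drop elements whose leading term is divisible by another's, tail-reduce, and make monic.
Reduced Gröbner basis: {x_1 - 11/4, x_2 + 18/11}.

Since the reduced bases disagree, the two ideals are not the same.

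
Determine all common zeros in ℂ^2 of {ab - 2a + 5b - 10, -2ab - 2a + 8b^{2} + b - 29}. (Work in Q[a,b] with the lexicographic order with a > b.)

Compute a lex Gröbner basis by Buchberger's algorithm.
f_1 = ab - 2a + 5b - 10, LT = ab.
f_2 = -2ab - 2a + 8b^{2} + b - 29, LT = ab.

S(f_1,f_2): lcm = ab. S = -3a + 4b^{2} + \tfrac{11}{2}b - \tfrac{49}{2}.
  leading term a: no divisor's leading term divides it; move -3a to the remainder.
  leading term b^{2}: no divisor's leading term divides it; move 4b^{2} to the remainder.
  leading term b: no divisor's leading term divides it; move \tfrac{11}{2}b to the remainder.
  leading term 1: no divisor's leading term divides it; move -\tfrac{49}{2} to the remainder.
  remainder -3a + 4b^{2} + \tfrac{11}{2}b - \tfrac{49}{2} ≠ 0; add h_3 = -3a + 4b^{2} + \tfrac{11}{2}b - \tfrac{49}{2} to the basis.

S(f_1,h_3): lcm = ab. S = -2a + \tfrac{4}{3}b^{3} + \tfrac{11}{6}b^{2} - \tfrac{19}{6}b - 10.
  leading term a: subtract (\tfrac{2}{3})·h_3 from -2a + \tfrac{4}{3}b^{3} + \tfrac{11}{6}b^{2} - \tfrac{19}{6}b - 10 → \tfrac{4}{3}b^{3} - \tfrac{5}{6}b^{2} - \tfrac{41}{6}b + \tfrac{19}{3}
  leading term b^{3}: no divisor's leading term divides it; move \tfrac{4}{3}b^{3} to the remainder.
  leading term b^{2}: no divisor's leading term divides it; move -\tfrac{5}{6}b^{2} to the remainder.
  leading term b: no divisor's leading term divides it; move -\tfrac{41}{6}b to the remainder.
  leading term 1: no divisor's leading term divides it; move \tfrac{19}{3} to the remainder.
  remainder \tfrac{4}{3}b^{3} - \tfrac{5}{6}b^{2} - \tfrac{41}{6}b + \tfrac{19}{3} ≠ 0; add h_4 = \tfrac{4}{3}b^{3} - \tfrac{5}{6}b^{2} - \tfrac{41}{6}b + \tfrac{19}{3} to the basis.

S(f_2,h_3): lcm = ab. S = a + \tfrac{4}{3}b^{3} - \tfrac{13}{6}b^{2} - \tfrac{26}{3}b + \tfrac{29}{2}.
  leading term a: subtract (-\tfrac{1}{3})·h_3 from a + \tfrac{4}{3}b^{3} - \tfrac{13}{6}b^{2} - \tfrac{26}{3}b + \tfrac{29}{2} → \tfrac{4}{3}b^{3} - \tfrac{5}{6}b^{2} - \tfrac{41}{6}b + \tfrac{19}{3}
  leading term b^{3}: subtract (1)·h_4 from \tfrac{4}{3}b^{3} - \tfrac{5}{6}b^{2} - \tfrac{41}{6}b + \tfrac{19}{3} → 0
  remainder 0.

S(f_1,h_4): lcm = ab^{3}. S = -\tfrac{11}{8}ab^{2} + \tfrac{41}{8}ab - \tfrac{19}{4}a + 5b^{3} - 10b^{2}.
  leading term ab^{2}: subtract (-\tfrac{11}{8}b)·f_1 from -\tfrac{11}{8}ab^{2} + \tfrac{41}{8}ab - \tfrac{19}{4}a + 5b^{3} - 10b^{2} → \tfrac{19}{8}ab - \tfrac{19}{4}a + 5b^{3} - \tfrac{25}{8}b^{2} - \tfrac{55}{4}b
  leading term ab: subtract (\tfrac{19}{8})·f_1 from \tfrac{19}{8}ab - \tfrac{19}{4}a + 5b^{3} - \tfrac{25}{8}b^{2} - \tfrac{55}{4}b → 5b^{3} - \tfrac{25}{8}b^{2} - \tfrac{205}{8}b + \tfrac{95}{4}
  leading term b^{3}: subtract (\tfrac{15}{4})·h_4 from 5b^{3} - \tfrac{25}{8}b^{2} - \tfrac{205}{8}b + \tfrac{95}{4} → 0
  remainder 0.

S(f_2,h_4): lcm = ab^{3}. S = \tfrac{13}{8}ab^{2} + \tfrac{41}{8}ab - \tfrac{19}{4}a - 4b^{4} - \tfrac{1}{2}b^{3} + \tfrac{29}{2}b^{2}.
  leading term ab^{2}: subtract (\tfrac{13}{8}b)·f_1 from \tfrac{13}{8}ab^{2} + \tfrac{41}{8}ab - \tfrac{19}{4}a - 4b^{4} - \tfrac{1}{2}b^{3} + \tfrac{29}{2}b^{2} → \tfrac{67}{8}ab - \tfrac{19}{4}a - 4b^{4} - \tfrac{1}{2}b^{3} + \tfrac{51}{8}b^{2} + \tfrac{65}{4}b
  leading term ab: subtract (\tfrac{67}{8})·f_1 from \tfrac{67}{8}ab - \tfrac{19}{4}a - 4b^{4} - \tfrac{1}{2}b^{3} + \tfrac{51}{8}b^{2} + \tfrac{65}{4}b → 12a - 4b^{4} - \tfrac{1}{2}b^{3} + \tfrac{51}{8}b^{2} - \tfrac{205}{8}b + \tfrac{335}{4}
  leading term a: subtract (-4)·h_3 from 12a - 4b^{4} - \tfrac{1}{2}b^{3} + \tfrac{51}{8}b^{2} - \tfrac{205}{8}b + \tfrac{335}{4} → -4b^{4} - \tfrac{1}{2}b^{3} + \tfrac{179}{8}b^{2} - \tfrac{29}{8}b - \tfrac{57}{4}
  leading term b^{4}: subtract (-3b)·h_4 from -4b^{4} - \tfrac{1}{2}b^{3} + \tfrac{179}{8}b^{2} - \tfrac{29}{8}b - \tfrac{57}{4} → -3b^{3} + \tfrac{15}{8}b^{2} + \tfrac{123}{8}b - \tfrac{57}{4}
  leading term b^{3}: subtract (-\tfrac{9}{4})·h_4 from -3b^{3} + \tfrac{15}{8}b^{2} + \tfrac{123}{8}b - \tfrac{57}{4} → 0
  remainder 0.

S(h_3,h_4): leading monomials are coprime, so the S-polynomial reduces to 0 (Buchberger's first criterion).
Every S-polynomial of the final basis reduces to 0, so we have a Gröbner basis.
Inter-reduce: drop elements whose leading term is divisible by another's, tail-reduce, and make monic.
Reduced Gröbner basis: {a - \tfrac{4}{3}b^{2} - \tfrac{11}{6}b + \tfrac{49}{6}, b^{3} - \tfrac{5}{8}b^{2} - \tfrac{41}{8}b + \tfrac{19}{4}}.

Since the basis is lex-ordered, b^{3} - \tfrac{5}{8}b^{2} - \tfrac{41}{8}b + \tfrac{19}{4} is univariate in b. Its roots are {-19/8, 1, 2}. Back-substituting each root into the other basis elements fixes the other coordinates.
  b = -19/8: the earlier basis element becomes a + 5 = 0, giving a = -5 — point (-5, -19/8).
  b = 1: the earlier basis element becomes a + 5 = 0, giving a = -5 — point (-5, 1).
  b = 2: the earlier basis element becomes a - \tfrac{5}{6} = 0, giving a = 5/6 — point (5/6, 2).
Each listed point satisfies every original equation (direct substitution).

{(-5, -19/8), (-5, 1), (5/6, 2)}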